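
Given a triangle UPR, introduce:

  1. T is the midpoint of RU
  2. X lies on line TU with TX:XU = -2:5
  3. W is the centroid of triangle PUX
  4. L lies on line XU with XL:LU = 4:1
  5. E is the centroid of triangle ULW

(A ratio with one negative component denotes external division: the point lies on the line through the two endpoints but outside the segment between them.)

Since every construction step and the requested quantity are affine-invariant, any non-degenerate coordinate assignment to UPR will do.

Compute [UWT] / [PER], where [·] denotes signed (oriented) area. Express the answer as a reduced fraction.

Work in coordinates with U = (0, 0), P = (1, 0), R = (0, 1).
1. T is the midpoint of RU ⇒ T = (0, 1/2)
2. X lies on line TU with TX:XU = -2:5 ⇒ X = (0, 5/6)
3. W is the centroid of triangle PUX ⇒ W = (1/3, 5/18)
4. L lies on line XU with XL:LU = 4:1 ⇒ L = (0, 1/6)
5. E is the centroid of triangle ULW ⇒ E = (1/9, 4/27)
2·[UWT] = 1/6, 2·[PER] = -20/27
[UWT]:[PER] = 1/6:-20/27 = -9/40

[UWT]:[PER] = -9/40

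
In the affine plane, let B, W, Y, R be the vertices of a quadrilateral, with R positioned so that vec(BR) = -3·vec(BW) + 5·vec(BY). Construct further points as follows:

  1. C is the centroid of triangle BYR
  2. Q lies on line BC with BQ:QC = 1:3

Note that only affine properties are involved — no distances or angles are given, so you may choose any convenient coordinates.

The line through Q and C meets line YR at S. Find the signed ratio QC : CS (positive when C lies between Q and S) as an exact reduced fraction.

QC:CS = 3/2

Set B = (0, 0), W = (1, 0), Y = (0, 1), R = (-3, 5); any affine frame gives the same invariant.
1. C is the centroid of triangle BYR ⇒ C = (-1, 2)
2. Q lies on line BC with BQ:QC = 1:3 ⇒ Q = (-1/4, 1/2)
line QC meets YR at S = (-3/2, 3)
C = Q + t·(S−Q) with t = 3/5, so QC:CS = 3/5:2/5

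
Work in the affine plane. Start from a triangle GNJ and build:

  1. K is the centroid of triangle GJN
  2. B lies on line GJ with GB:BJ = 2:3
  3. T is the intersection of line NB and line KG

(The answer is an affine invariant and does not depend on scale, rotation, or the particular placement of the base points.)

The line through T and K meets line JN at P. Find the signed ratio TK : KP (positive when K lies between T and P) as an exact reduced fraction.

Assign G = (0, 0), N = (1, 0), J = (0, 1) — the answer is frame-independent, so this choice is without loss of generality.
1. K is the centroid of triangle GJN ⇒ K = (1/3, 1/3)
2. B lies on line GJ with GB:BJ = 2:3 ⇒ B = (0, 2/5)
3. T is the intersection of line NB and line KG ⇒ T = (2/7, 2/7)
line TK meets JN at P = (1/2, 1/2)
K = T + t·(P−T) with t = 2/9, so TK:KP = 2/9:7/9

TK:KP = 2/7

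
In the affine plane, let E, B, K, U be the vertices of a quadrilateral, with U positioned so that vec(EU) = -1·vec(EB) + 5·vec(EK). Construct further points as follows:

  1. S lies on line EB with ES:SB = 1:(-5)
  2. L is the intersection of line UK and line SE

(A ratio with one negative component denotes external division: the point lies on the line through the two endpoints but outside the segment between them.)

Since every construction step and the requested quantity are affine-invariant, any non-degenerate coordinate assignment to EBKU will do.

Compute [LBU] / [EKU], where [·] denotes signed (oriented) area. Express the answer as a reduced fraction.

Work in coordinates with E = (0, 0), B = (1, 0), K = (0, 1), U = (-1, 5).
1. S lies on line EB with ES:SB = 1:(-5) ⇒ S = (-1/4, 0)
2. L is the intersection of line UK and line SE ⇒ L = (1/4, 0)
2·[LBU] = 15/4, 2·[EKU] = 1
[LBU]:[EKU] = 15/4:1 = 15/4

[LBU]:[EKU] = 15/4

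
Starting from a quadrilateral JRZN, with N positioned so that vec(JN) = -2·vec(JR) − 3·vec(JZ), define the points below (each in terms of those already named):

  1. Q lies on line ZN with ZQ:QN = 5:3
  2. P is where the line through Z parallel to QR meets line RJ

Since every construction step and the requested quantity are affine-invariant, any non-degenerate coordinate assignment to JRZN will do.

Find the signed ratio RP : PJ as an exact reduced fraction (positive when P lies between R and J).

RP:PJ = -5/3

Set J = (0, 0), R = (1, 0), Z = (0, 1), N = (-2, -3); any affine frame gives the same invariant.
1. Q lies on line ZN with ZQ:QN = 5:3 ⇒ Q = (-5/4, -3/2)
2. P is where the line through Z parallel to QR meets line RJ ⇒ P = (-3/2, 0)
P = R + t·(J−R) with t = 5/2, so RP:PJ = t:(1−t) = 5/2:-3/2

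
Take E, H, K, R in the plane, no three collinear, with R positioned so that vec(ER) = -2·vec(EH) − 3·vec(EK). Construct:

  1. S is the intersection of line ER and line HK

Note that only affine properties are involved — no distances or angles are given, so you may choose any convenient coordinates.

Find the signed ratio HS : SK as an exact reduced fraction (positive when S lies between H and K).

HS:SK = 3/2

Assign E = (0, 0), H = (1, 0), K = (0, 1), R = (-2, -3) — the answer is frame-independent, so this choice is without loss of generality.
1. S is the intersection of line ER and line HK ⇒ S = (2/5, 3/5)
S = H + t·(K−H) with t = 3/5, so HS:SK = t:(1−t) = 3/5:2/5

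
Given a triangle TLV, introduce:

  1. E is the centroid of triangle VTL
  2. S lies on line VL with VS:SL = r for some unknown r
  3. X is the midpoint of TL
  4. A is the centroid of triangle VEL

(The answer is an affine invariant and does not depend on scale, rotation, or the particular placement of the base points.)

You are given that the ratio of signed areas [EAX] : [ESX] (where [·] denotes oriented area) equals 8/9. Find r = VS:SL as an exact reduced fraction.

Work in coordinates with T = (0, 0), L = (1, 0), V = (0, 1).
1. E is the centroid of triangle VTL ⇒ E = (1/3, 1/3)
2. With VS:SL = r, write λ = r/(r+1) so S = V + λ·(L−V); S is affine-linear in λ
3. X is the midpoint of TL ⇒ X = (1/2, 0)
4. A is the centroid of triangle VEL ⇒ A = (4/9, 4/9)
Every point depending on S is an affine combination of S and λ-independent points, so each such coordinate is linear in λ; the λ² term in each signed area is a multiple of (L−V)×(L−V) = 0, so 2·[EAX] and 2·[ESX] are each linear in λ. Evaluating at λ=0 and λ=1:
  2·[EAX] = -1/18,   2·[ESX] = -1/6·λ
So [EAX]:[ESX] = (-1/18) / (-1/6·λ). Setting this equal to 8/9:
  -1/18 = 8/9·(-1/6·λ)  ⇒  λ = 3/8
Then r = λ/(1−λ) = (3/8)/(5/8) = 3/5. Check: with r = 3/5, S = (3/8, 5/8) and [EAX]:[ESX] = 8/9 as required.

r = 3/5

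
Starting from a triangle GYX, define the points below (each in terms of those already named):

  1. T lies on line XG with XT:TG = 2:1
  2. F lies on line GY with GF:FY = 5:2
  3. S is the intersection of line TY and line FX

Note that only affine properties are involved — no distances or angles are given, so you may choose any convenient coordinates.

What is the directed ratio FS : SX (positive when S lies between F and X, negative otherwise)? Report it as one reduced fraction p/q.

Choose coordinates G = (0, 0), Y = (1, 0), X = (0, 1).
1. T lies on line XG with XT:TG = 2:1 ⇒ T = (0, 1/3)
2. F lies on line GY with GF:FY = 5:2 ⇒ F = (5/7, 0)
3. S is the intersection of line TY and line FX ⇒ S = (5/8, 1/8)
S = F + t·(X−F) with t = 1/8, so FS:SX = t:(1−t) = 1/8:7/8

FS:SX = 1/7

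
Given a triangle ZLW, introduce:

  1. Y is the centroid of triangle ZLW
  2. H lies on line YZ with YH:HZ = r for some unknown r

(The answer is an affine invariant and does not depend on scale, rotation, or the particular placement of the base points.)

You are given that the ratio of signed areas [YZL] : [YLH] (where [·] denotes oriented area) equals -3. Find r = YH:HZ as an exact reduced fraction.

r = 1/2

Set Z = (0, 0), L = (1, 0), W = (0, 1); any affine frame gives the same invariant.
1. Y is the centroid of triangle ZLW ⇒ Y = (1/3, 1/3)
2. With YH:HZ = r, write λ = r/(r+1) so H = Y + λ·(Z−Y); H is affine-linear in λ
Every point depending on H is an affine combination of H and λ-independent points, so each such coordinate is linear in λ; the λ² term in each signed area is a multiple of (Z−Y)×(Z−Y) = 0, so 2·[YZL] and 2·[YLH] are each linear in λ. Evaluating at λ=0 and λ=1:
  2·[YZL] = 1/3,   2·[YLH] = -1/3·λ
So [YZL]:[YLH] = (1/3) / (-1/3·λ). Setting this equal to -3:
  1/3 = -3·(-1/3·λ)  ⇒  λ = 1/3
Then r = λ/(1−λ) = (1/3)/(2/3) = 1/2. Check: with r = 1/2, H = (2/9, 2/9) and [YZL]:[YLH] = -3 as required.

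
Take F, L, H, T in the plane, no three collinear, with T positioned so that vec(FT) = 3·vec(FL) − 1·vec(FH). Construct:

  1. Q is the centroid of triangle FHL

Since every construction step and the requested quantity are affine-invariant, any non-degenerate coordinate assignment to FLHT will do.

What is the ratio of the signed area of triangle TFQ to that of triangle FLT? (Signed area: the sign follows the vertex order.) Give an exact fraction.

Set F = (0, 0), L = (1, 0), H = (0, 1), T = (3, -1); any affine frame gives the same invariant.
1. Q is the centroid of triangle FHL ⇒ Q = (1/3, 1/3)
2·[TFQ] = -4/3, 2·[FLT] = -1
[TFQ]:[FLT] = -4/3:-1 = 4/3

[TFQ]:[FLT] = 4/3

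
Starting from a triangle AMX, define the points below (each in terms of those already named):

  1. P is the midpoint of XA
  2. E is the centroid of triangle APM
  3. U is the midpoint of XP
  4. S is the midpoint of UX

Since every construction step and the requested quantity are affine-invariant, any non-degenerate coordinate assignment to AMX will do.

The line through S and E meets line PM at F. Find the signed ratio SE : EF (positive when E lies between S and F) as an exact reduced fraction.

Set A = (0, 0), M = (1, 0), X = (0, 1); any affine frame gives the same invariant.
1. P is the midpoint of XA ⇒ P = (0, 1/2)
2. E is the centroid of triangle APM ⇒ E = (1/3, 1/6)
3. U is the midpoint of XP ⇒ U = (0, 3/4)
4. S is the midpoint of UX ⇒ S = (0, 7/8)
line SE meets PM at F = (3/13, 5/13)
E = S + t·(F−S) with t = 13/9, so SE:EF = 13/9:-4/9

SE:EF = -13/4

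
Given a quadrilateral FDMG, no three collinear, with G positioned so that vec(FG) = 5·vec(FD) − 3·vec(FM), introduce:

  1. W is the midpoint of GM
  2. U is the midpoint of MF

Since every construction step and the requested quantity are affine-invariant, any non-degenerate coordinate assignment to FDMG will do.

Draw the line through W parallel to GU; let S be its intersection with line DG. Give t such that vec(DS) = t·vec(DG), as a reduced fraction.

Choose coordinates F = (0, 0), D = (1, 0), M = (0, 1), G = (5, -3).
1. W is the midpoint of GM ⇒ W = (5/2, -1)
2. U is the midpoint of MF ⇒ U = (0, 1/2)
through W parallel to GU: direction (-5, 7/2); meets DG at S = (0, 3/4)
S = D + t·(G−D) with t = -1/4

t = -1/4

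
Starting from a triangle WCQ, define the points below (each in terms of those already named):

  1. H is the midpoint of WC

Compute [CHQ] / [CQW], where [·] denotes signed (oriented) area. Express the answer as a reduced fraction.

[CHQ]:[CQW] = -1/2

Work in coordinates with W = (0, 0), C = (1, 0), Q = (0, 1).
1. H is the midpoint of WC ⇒ H = (1/2, 0)
2·[CHQ] = -1/2, 2·[CQW] = 1
[CHQ]:[CQW] = -1/2:1 = -1/2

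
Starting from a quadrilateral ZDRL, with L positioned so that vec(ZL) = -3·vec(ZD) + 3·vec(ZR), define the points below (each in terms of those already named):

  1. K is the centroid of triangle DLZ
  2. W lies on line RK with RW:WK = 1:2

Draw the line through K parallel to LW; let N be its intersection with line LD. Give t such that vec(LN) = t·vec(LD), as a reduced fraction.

t = 8/3

Choose coordinates Z = (0, 0), D = (1, 0), R = (0, 1), L = (-3, 3).
1. K is the centroid of triangle DLZ ⇒ K = (-2/3, 1)
2. W lies on line RK with RW:WK = 1:2 ⇒ W = (-2/9, 1)
through K parallel to LW: direction (25/9, -2); meets LD at N = (23/3, -5)
N = L + t·(D−L) with t = 8/3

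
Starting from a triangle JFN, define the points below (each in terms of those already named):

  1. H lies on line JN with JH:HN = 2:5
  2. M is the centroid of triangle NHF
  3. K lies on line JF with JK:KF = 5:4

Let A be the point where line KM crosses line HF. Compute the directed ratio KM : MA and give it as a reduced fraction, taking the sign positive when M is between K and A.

KM:MA = -23/15

Set J = (0, 0), F = (1, 0), N = (0, 1); any affine frame gives the same invariant.
1. H lies on line JN with JH:HN = 2:5 ⇒ H = (0, 2/7)
2. M is the centroid of triangle NHF ⇒ M = (1/3, 3/7)
3. K lies on line JF with JK:KF = 5:4 ⇒ K = (5/9, 0)
line KM meets HF at A = (11/23, 24/161)
M = K + t·(A−K) with t = 23/8, so KM:MA = 23/8:-15/8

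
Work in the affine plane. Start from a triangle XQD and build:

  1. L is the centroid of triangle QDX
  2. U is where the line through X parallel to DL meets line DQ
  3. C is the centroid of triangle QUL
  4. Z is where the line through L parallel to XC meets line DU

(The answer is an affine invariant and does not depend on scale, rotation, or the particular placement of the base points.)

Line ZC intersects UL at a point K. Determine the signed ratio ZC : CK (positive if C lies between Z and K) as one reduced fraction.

ZC:CK = 17/16

Set X = (0, 0), Q = (1, 0), D = (0, 1); any affine frame gives the same invariant.
1. L is the centroid of triangle QDX ⇒ L = (1/3, 1/3)
2. U is where the line through X parallel to DL meets line DQ ⇒ U = (-1, 2)
3. C is the centroid of triangle QUL ⇒ C = (1/9, 7/9)
4. Z is where the line through L parallel to XC meets line DU ⇒ Z = (3/8, 5/8)
line ZC meets UL at K = (-7/51, 47/51)
C = Z + t·(K−Z) with t = 17/33, so ZC:CK = 17/33:16/33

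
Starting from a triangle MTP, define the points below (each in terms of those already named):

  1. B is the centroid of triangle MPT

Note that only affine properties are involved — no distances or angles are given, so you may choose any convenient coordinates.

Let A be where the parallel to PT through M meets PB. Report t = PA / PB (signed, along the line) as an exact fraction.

Set M = (0, 0), T = (1, 0), P = (0, 1); any affine frame gives the same invariant.
1. B is the centroid of triangle MPT ⇒ B = (1/3, 1/3)
through M parallel to PT: direction (1, -1); meets PB at A = (1, -1)
A = P + t·(B−P) with t = 3

t = 3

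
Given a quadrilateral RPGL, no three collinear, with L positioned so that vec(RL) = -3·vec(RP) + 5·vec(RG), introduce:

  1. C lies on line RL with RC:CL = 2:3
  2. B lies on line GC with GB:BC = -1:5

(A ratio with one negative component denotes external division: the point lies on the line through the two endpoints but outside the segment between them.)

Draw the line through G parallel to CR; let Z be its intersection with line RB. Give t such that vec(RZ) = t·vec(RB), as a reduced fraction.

Choose coordinates R = (0, 0), P = (1, 0), G = (0, 1), L = (-3, 5).
1. C lies on line RL with RC:CL = 2:3 ⇒ C = (-6/5, 2)
2. B lies on line GC with GB:BC = -1:5 ⇒ B = (3/10, 3/4)
through G parallel to CR: direction (6/5, -2); meets RB at Z = (6/25, 3/5)
Z = R + t·(B−R) with t = 4/5

t = 4/5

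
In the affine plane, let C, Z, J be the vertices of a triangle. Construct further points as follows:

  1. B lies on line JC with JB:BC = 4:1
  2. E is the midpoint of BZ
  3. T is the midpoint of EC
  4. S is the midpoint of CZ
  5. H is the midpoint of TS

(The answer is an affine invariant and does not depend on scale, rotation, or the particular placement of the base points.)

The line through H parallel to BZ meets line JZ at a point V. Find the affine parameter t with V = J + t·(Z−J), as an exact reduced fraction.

Assign C = (0, 0), Z = (1, 0), J = (0, 1) — the answer is frame-independent, so this choice is without loss of generality.
1. B lies on line JC with JB:BC = 4:1 ⇒ B = (0, 1/5)
2. E is the midpoint of BZ ⇒ E = (1/2, 1/10)
3. T is the midpoint of EC ⇒ T = (1/4, 1/20)
4. S is the midpoint of CZ ⇒ S = (1/2, 0)
5. H is the midpoint of TS ⇒ H = (3/8, 1/40)
through H parallel to BZ: direction (1, -1/5); meets JZ at V = (9/8, -1/8)
V = J + t·(Z−J) with t = 9/8

t = 9/8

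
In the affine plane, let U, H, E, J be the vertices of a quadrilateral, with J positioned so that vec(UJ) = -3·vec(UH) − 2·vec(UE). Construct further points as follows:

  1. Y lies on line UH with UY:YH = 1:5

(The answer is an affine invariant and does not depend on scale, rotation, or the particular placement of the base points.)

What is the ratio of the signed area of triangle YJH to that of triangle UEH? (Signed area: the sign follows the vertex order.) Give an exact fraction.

[YJH]:[UEH] = -5/3

Set U = (0, 0), H = (1, 0), E = (0, 1), J = (-3, -2); any affine frame gives the same invariant.
1. Y lies on line UH with UY:YH = 1:5 ⇒ Y = (1/6, 0)
2·[YJH] = 5/3, 2·[UEH] = -1
[YJH]:[UEH] = 5/3:-1 = -5/3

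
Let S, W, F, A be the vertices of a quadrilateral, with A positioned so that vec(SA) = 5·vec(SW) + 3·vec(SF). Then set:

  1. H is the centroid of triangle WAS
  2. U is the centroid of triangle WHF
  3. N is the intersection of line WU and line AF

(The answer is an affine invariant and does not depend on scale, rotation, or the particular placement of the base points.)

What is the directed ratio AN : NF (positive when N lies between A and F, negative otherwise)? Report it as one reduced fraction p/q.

AN:NF = 4

Choose coordinates S = (0, 0), W = (1, 0), F = (0, 1), A = (5, 3).
1. H is the centroid of triangle WAS ⇒ H = (2, 1)
2. U is the centroid of triangle WHF ⇒ U = (1, 2/3)
3. N is the intersection of line WU and line AF ⇒ N = (1, 7/5)
N = A + t·(F−A) with t = 4/5, so AN:NF = t:(1−t) = 4/5:1/5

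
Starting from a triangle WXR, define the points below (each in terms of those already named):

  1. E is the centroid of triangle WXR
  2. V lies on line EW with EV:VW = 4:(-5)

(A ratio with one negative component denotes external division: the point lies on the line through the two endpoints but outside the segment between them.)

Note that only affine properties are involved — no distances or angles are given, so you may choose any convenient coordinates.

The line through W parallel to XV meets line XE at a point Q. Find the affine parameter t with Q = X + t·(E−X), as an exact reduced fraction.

t = 5/4

Assign W = (0, 0), X = (1, 0), R = (0, 1) — the answer is frame-independent, so this choice is without loss of generality.
1. E is the centroid of triangle WXR ⇒ E = (1/3, 1/3)
2. V lies on line EW with EV:VW = 4:(-5) ⇒ V = (5/3, 5/3)
through W parallel to XV: direction (2/3, 5/3); meets XE at Q = (1/6, 5/12)
Q = X + t·(E−X) with t = 5/4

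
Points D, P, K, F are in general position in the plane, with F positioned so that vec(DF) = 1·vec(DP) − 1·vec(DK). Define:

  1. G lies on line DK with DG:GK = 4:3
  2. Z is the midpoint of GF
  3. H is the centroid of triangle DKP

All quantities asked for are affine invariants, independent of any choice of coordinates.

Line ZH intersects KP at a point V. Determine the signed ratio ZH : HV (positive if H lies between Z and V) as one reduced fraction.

ZH:HV = 8/7

Choose coordinates D = (0, 0), P = (1, 0), K = (0, 1), F = (1, -1).
1. G lies on line DK with DG:GK = 4:3 ⇒ G = (0, 4/7)
2. Z is the midpoint of GF ⇒ Z = (1/2, -3/14)
3. H is the centroid of triangle DKP ⇒ H = (1/3, 1/3)
line ZH meets KP at V = (3/16, 13/16)
H = Z + t·(V−Z) with t = 8/15, so ZH:HV = 8/15:7/15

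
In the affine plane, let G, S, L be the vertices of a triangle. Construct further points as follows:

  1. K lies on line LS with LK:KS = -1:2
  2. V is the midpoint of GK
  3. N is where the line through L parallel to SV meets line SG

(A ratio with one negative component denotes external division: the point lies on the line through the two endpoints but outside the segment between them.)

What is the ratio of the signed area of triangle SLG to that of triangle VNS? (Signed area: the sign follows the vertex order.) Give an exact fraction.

[SLG]:[VNS] = -2

Work in coordinates with G = (0, 0), S = (1, 0), L = (0, 1).
1. K lies on line LS with LK:KS = -1:2 ⇒ K = (-1, 2)
2. V is the midpoint of GK ⇒ V = (-1/2, 1)
3. N is where the line through L parallel to SV meets line SG ⇒ N = (3/2, 0)
2·[SLG] = 1, 2·[VNS] = -1/2
[SLG]:[VNS] = 1:-1/2 = -2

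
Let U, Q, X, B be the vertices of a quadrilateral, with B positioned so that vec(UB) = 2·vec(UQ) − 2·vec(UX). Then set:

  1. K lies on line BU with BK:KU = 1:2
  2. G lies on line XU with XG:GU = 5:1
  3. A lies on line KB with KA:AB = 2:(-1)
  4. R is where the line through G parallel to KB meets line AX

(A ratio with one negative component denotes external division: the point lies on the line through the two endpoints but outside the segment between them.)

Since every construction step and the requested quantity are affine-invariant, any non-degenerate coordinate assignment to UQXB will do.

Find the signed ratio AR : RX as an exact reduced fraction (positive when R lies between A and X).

Choose coordinates U = (0, 0), Q = (1, 0), X = (0, 1), B = (2, -2).
1. K lies on line BU with BK:KU = 1:2 ⇒ K = (4/3, -4/3)
2. G lies on line XU with XG:GU = 5:1 ⇒ G = (0, 1/6)
3. A lies on line KB with KA:AB = 2:(-1) ⇒ A = (8/3, -8/3)
4. R is where the line through G parallel to KB meets line AX ⇒ R = (20/9, -37/18)
R = A + t·(X−A) with t = 1/6, so AR:RX = t:(1−t) = 1/6:5/6

AR:RX = 1/5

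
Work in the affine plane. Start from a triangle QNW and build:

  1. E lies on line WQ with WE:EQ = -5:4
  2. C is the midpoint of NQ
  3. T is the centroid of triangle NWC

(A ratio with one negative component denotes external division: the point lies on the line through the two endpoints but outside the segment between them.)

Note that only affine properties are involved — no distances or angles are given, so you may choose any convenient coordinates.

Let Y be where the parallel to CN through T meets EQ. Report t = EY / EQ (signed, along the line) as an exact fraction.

Assign Q = (0, 0), N = (1, 0), W = (0, 1) — the answer is frame-independent, so this choice is without loss of generality.
1. E lies on line WQ with WE:EQ = -5:4 ⇒ E = (0, -4)
2. C is the midpoint of NQ ⇒ C = (1/2, 0)
3. T is the centroid of triangle NWC ⇒ T = (1/2, 1/3)
through T parallel to CN: direction (1/2, 0); meets EQ at Y = (0, 1/3)
Y = E + t·(Q−E) with t = 13/12

t = 13/12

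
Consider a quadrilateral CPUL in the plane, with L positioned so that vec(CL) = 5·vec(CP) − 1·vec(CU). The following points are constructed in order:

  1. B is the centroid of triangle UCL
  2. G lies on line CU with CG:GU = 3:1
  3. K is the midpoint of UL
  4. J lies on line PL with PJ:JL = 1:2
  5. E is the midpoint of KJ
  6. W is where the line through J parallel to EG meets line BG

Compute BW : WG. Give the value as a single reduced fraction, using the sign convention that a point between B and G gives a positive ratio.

Set C = (0, 0), P = (1, 0), U = (0, 1), L = (5, -1); any affine frame gives the same invariant.
1. B is the centroid of triangle UCL ⇒ B = (5/3, 0)
2. G lies on line CU with CG:GU = 3:1 ⇒ G = (0, 3/4)
3. K is the midpoint of UL ⇒ K = (5/2, 0)
4. J lies on line PL with PJ:JL = 1:2 ⇒ J = (7/3, -1/3)
5. E is the midpoint of KJ ⇒ E = (29/12, -1/6)
6. W is where the line through J parallel to EG meets line BG ⇒ W = (115/41, -21/41)
W = B + t·(G−B) with t = -28/41, so BW:WG = t:(1−t) = -28/41:69/41

BW:WG = -28/69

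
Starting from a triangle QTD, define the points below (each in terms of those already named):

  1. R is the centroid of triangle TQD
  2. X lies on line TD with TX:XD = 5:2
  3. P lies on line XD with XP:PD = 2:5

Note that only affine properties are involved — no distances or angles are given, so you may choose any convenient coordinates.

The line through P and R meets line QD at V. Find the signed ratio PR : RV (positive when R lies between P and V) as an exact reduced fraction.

PR:RV = -19/49

Work in coordinates with Q = (0, 0), T = (1, 0), D = (0, 1).
1. R is the centroid of triangle TQD ⇒ R = (1/3, 1/3)
2. X lies on line TD with TX:XD = 5:2 ⇒ X = (2/7, 5/7)
3. P lies on line XD with XP:PD = 2:5 ⇒ P = (10/49, 39/49)
line PR meets QD at V = (0, 29/19)
R = P + t·(V−P) with t = -19/30, so PR:RV = -19/30:49/30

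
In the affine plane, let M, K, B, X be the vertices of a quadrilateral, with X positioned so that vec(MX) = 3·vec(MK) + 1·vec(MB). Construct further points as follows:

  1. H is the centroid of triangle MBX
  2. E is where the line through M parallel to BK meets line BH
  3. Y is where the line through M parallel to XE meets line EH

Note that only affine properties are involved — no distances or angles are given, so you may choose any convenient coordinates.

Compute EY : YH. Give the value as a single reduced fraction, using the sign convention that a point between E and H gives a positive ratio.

Choose coordinates M = (0, 0), K = (1, 0), B = (0, 1), X = (3, 1).
1. H is the centroid of triangle MBX ⇒ H = (1, 2/3)
2. E is where the line through M parallel to BK meets line BH ⇒ E = (-3/2, 3/2)
3. Y is where the line through M parallel to XE meets line EH ⇒ Y = (9/2, -1/2)
Y = E + t·(H−E) with t = 12/5, so EY:YH = t:(1−t) = 12/5:-7/5

EY:YH = -12/7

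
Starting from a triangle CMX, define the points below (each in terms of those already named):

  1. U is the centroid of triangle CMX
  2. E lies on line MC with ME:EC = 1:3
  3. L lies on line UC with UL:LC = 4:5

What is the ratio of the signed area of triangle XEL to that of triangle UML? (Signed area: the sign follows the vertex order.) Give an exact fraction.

Work in coordinates with C = (0, 0), M = (1, 0), X = (0, 1).
1. U is the centroid of triangle CMX ⇒ U = (1/3, 1/3)
2. E lies on line MC with ME:EC = 1:3 ⇒ E = (3/4, 0)
3. L lies on line UC with UL:LC = 4:5 ⇒ L = (5/27, 5/27)
2·[XEL] = -23/54, 2·[UML] = -4/27
[XEL]:[UML] = -23/54:-4/27 = 23/8

[XEL]:[UML] = 23/8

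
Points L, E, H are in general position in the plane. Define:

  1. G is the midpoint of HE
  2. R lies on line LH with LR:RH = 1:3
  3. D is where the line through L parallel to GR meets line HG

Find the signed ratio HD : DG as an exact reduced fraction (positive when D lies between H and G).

HD:DG = -4

Assign L = (0, 0), E = (1, 0), H = (0, 1) — the answer is frame-independent, so this choice is without loss of generality.
1. G is the midpoint of HE ⇒ G = (1/2, 1/2)
2. R lies on line LH with LR:RH = 1:3 ⇒ R = (0, 1/4)
3. D is where the line through L parallel to GR meets line HG ⇒ D = (2/3, 1/3)
D = H + t·(G−H) with t = 4/3, so HD:DG = t:(1−t) = 4/3:-1/3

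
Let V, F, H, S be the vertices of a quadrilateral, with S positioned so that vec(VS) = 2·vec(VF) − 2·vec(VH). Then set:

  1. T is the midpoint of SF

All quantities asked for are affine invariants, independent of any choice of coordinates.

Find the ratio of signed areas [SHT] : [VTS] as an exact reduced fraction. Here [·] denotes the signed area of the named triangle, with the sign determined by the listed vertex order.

Set V = (0, 0), F = (1, 0), H = (0, 1), S = (2, -2); any affine frame gives the same invariant.
1. T is the midpoint of SF ⇒ T = (3/2, -1)
2·[SHT] = -1/2, 2·[VTS] = -1
[SHT]:[VTS] = -1/2:-1 = 1/2

[SHT]:[VTS] = 1/2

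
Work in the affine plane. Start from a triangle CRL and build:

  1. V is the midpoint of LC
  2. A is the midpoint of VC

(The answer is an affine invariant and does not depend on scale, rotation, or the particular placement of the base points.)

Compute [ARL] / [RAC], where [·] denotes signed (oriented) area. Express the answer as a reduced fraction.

Work in coordinates with C = (0, 0), R = (1, 0), L = (0, 1).
1. V is the midpoint of LC ⇒ V = (0, 1/2)
2. A is the midpoint of VC ⇒ A = (0, 1/4)
2·[ARL] = 3/4, 2·[RAC] = 1/4
[ARL]:[RAC] = 3/4:1/4 = 3

[ARL]:[RAC] = 3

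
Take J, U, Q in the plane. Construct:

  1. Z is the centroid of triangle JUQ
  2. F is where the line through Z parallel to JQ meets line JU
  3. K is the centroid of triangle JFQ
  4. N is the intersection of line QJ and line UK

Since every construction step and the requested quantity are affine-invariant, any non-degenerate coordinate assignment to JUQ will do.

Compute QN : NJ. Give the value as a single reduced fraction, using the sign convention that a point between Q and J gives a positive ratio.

Work in coordinates with J = (0, 0), U = (1, 0), Q = (0, 1).
1. Z is the centroid of triangle JUQ ⇒ Z = (1/3, 1/3)
2. F is where the line through Z parallel to JQ meets line JU ⇒ F = (1/3, 0)
3. K is the centroid of triangle JFQ ⇒ K = (1/9, 1/3)
4. N is the intersection of line QJ and line UK ⇒ N = (0, 3/8)
N = Q + t·(J−Q) with t = 5/8, so QN:NJ = t:(1−t) = 5/8:3/8

QN:NJ = 5/3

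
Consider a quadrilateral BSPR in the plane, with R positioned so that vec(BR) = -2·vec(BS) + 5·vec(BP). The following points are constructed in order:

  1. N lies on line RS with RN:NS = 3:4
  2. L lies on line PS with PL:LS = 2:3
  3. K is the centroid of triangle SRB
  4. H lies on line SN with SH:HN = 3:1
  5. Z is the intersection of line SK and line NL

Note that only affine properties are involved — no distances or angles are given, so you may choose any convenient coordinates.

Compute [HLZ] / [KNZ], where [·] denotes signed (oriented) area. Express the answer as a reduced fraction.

[HLZ]:[KNZ] = 27/350

Assign B = (0, 0), S = (1, 0), P = (0, 1), R = (-2, 5) — the answer is frame-independent, so this choice is without loss of generality.
1. N lies on line RS with RN:NS = 3:4 ⇒ N = (-5/7, 20/7)
2. L lies on line PS with PL:LS = 2:3 ⇒ L = (2/5, 3/5)
3. K is the centroid of triangle SRB ⇒ K = (-1/3, 5/3)
4. H lies on line SN with SH:HN = 3:1 ⇒ H = (-2/7, 15/7)
5. Z is the intersection of line SK and line NL ⇒ Z = (25/121, 120/121)
2·[HLZ] = -18/605, 2·[KNZ] = -140/363
[HLZ]:[KNZ] = -18/605:-140/363 = 27/350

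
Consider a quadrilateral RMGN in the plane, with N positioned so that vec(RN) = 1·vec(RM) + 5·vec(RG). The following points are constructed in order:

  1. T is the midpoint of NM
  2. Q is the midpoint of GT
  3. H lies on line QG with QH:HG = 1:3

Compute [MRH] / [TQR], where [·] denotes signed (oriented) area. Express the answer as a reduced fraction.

Assign R = (0, 0), M = (1, 0), G = (0, 1), N = (1, 5) — the answer is frame-independent, so this choice is without loss of generality.
1. T is the midpoint of NM ⇒ T = (1, 5/2)
2. Q is the midpoint of GT ⇒ Q = (1/2, 7/4)
3. H lies on line QG with QH:HG = 1:3 ⇒ H = (3/8, 25/16)
2·[MRH] = -25/16, 2·[TQR] = 1/2
[MRH]:[TQR] = -25/16:1/2 = -25/8

[MRH]:[TQR] = -25/8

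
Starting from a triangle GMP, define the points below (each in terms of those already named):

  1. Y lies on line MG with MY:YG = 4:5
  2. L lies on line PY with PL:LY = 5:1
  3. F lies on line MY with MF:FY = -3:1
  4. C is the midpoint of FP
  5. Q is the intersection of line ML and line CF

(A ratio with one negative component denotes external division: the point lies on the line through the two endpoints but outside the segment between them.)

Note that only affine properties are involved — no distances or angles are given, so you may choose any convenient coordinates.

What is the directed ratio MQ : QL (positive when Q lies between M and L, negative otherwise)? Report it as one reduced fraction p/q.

MQ:QL = -18/5

Work in coordinates with G = (0, 0), M = (1, 0), P = (0, 1).
1. Y lies on line MG with MY:YG = 4:5 ⇒ Y = (5/9, 0)
2. L lies on line PY with PL:LY = 5:1 ⇒ L = (25/54, 1/6)
3. F lies on line MY with MF:FY = -3:1 ⇒ F = (1/3, 0)
4. C is the midpoint of FP ⇒ C = (1/6, 1/2)
5. Q is the intersection of line ML and line CF ⇒ Q = (10/39, 3/13)
Q = M + t·(L−M) with t = 18/13, so MQ:QL = t:(1−t) = 18/13:-5/13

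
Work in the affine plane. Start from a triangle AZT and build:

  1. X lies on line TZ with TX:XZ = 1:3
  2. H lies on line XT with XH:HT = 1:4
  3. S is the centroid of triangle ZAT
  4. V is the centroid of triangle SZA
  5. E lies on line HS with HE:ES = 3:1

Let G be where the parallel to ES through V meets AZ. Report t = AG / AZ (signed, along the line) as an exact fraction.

Choose coordinates A = (0, 0), Z = (1, 0), T = (0, 1).
1. X lies on line TZ with TX:XZ = 1:3 ⇒ X = (1/4, 3/4)
2. H lies on line XT with XH:HT = 1:4 ⇒ H = (1/5, 4/5)
3. S is the centroid of triangle ZAT ⇒ S = (1/3, 1/3)
4. V is the centroid of triangle SZA ⇒ V = (4/9, 1/9)
5. E lies on line HS with HE:ES = 3:1 ⇒ E = (3/10, 9/20)
through V parallel to ES: direction (1/30, -7/60); meets AZ at G = (10/21, 0)
G = A + t·(Z−A) with t = 10/21

t = 10/21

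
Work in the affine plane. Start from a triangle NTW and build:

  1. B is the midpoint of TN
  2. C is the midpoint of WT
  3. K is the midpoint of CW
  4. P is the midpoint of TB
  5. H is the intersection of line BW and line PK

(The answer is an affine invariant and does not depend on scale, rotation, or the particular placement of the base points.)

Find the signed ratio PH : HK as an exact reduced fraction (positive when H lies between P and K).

Assign N = (0, 0), T = (1, 0), W = (0, 1) — the answer is frame-independent, so this choice is without loss of generality.
1. B is the midpoint of TN ⇒ B = (1/2, 0)
2. C is the midpoint of WT ⇒ C = (1/2, 1/2)
3. K is the midpoint of CW ⇒ K = (1/4, 3/4)
4. P is the midpoint of TB ⇒ P = (3/4, 0)
5. H is the intersection of line BW and line PK ⇒ H = (-1/4, 3/2)
H = P + t·(K−P) with t = 2, so PH:HK = t:(1−t) = 2:-1

PH:HK = -2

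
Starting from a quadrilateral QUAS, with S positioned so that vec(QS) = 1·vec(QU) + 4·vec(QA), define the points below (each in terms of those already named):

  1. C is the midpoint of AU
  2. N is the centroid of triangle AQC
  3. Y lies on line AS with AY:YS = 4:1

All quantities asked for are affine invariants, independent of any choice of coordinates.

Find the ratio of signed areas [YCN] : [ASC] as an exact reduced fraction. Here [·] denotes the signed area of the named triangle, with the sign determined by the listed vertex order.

[YCN]:[ASC] = 29/60

Choose coordinates Q = (0, 0), U = (1, 0), A = (0, 1), S = (1, 4).
1. C is the midpoint of AU ⇒ C = (1/2, 1/2)
2. N is the centroid of triangle AQC ⇒ N = (1/6, 1/2)
3. Y lies on line AS with AY:YS = 4:1 ⇒ Y = (4/5, 17/5)
2·[YCN] = -29/30, 2·[ASC] = -2
[YCN]:[ASC] = -29/30:-2 = 29/60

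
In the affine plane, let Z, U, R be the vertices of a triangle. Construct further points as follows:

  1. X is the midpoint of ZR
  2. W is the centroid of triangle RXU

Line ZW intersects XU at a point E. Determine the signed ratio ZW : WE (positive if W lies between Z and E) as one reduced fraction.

ZW:WE = -4

Choose coordinates Z = (0, 0), U = (1, 0), R = (0, 1).
1. X is the midpoint of ZR ⇒ X = (0, 1/2)
2. W is the centroid of triangle RXU ⇒ W = (1/3, 1/2)
line ZW meets XU at E = (1/4, 3/8)
W = Z + t·(E−Z) with t = 4/3, so ZW:WE = 4/3:-1/3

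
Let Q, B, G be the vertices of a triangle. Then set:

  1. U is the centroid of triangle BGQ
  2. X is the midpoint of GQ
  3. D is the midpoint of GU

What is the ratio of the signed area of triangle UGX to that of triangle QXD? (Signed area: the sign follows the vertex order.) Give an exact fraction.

Set Q = (0, 0), B = (1, 0), G = (0, 1); any affine frame gives the same invariant.
1. U is the centroid of triangle BGQ ⇒ U = (1/3, 1/3)
2. X is the midpoint of GQ ⇒ X = (0, 1/2)
3. D is the midpoint of GU ⇒ D = (1/6, 2/3)
2·[UGX] = 1/6, 2·[QXD] = -1/12
[UGX]:[QXD] = 1/6:-1/12 = -2

[UGX]:[QXD] = -2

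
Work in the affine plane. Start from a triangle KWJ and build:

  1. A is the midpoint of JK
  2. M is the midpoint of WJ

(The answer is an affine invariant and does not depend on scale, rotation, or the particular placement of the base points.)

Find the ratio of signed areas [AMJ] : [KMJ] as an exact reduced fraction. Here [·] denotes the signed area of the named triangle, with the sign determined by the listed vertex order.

[AMJ]:[KMJ] = 1/2

Work in coordinates with K = (0, 0), W = (1, 0), J = (0, 1).
1. A is the midpoint of JK ⇒ A = (0, 1/2)
2. M is the midpoint of WJ ⇒ M = (1/2, 1/2)
2·[AMJ] = 1/4, 2·[KMJ] = 1/2
[AMJ]:[KMJ] = 1/4:1/2 = 1/2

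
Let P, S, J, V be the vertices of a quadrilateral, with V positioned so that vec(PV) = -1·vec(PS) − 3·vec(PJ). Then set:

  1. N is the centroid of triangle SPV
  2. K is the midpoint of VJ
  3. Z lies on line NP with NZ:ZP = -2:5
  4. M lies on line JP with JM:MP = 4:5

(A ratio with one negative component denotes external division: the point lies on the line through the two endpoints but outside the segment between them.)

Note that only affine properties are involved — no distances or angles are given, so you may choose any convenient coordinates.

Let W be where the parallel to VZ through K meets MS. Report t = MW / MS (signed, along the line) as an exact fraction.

t = 8/17

Set P = (0, 0), S = (1, 0), J = (0, 1), V = (-1, -3); any affine frame gives the same invariant.
1. N is the centroid of triangle SPV ⇒ N = (0, -1)
2. K is the midpoint of VJ ⇒ K = (-1/2, -1)
3. Z lies on line NP with NZ:ZP = -2:5 ⇒ Z = (0, -5/3)
4. M lies on line JP with JM:MP = 4:5 ⇒ M = (0, 5/9)
through K parallel to VZ: direction (1, 4/3); meets MS at W = (8/17, 5/17)
W = M + t·(S−M) with t = 8/17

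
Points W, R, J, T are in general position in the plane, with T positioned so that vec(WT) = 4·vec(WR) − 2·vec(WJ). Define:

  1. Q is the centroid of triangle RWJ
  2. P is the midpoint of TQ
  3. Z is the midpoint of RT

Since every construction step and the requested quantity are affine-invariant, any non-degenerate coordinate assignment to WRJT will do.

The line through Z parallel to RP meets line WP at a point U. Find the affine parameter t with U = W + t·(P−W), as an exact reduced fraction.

Set W = (0, 0), R = (1, 0), J = (0, 1), T = (4, -2); any affine frame gives the same invariant.
1. Q is the centroid of triangle RWJ ⇒ Q = (1/3, 1/3)
2. P is the midpoint of TQ ⇒ P = (13/6, -5/6)
3. Z is the midpoint of RT ⇒ Z = (5/2, -1)
through Z parallel to RP: direction (7/6, -5/6); meets WP at U = (143/60, -11/12)
U = W + t·(P−W) with t = 11/10

t = 11/10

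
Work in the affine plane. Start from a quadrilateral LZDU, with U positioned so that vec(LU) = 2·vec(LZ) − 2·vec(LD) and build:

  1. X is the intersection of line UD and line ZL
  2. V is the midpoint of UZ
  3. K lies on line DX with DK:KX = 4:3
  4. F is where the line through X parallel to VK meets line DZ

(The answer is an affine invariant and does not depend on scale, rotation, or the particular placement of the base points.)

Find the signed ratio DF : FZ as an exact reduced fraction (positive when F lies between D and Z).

DF:FZ = -7/20

Set L = (0, 0), Z = (1, 0), D = (0, 1), U = (2, -2); any affine frame gives the same invariant.
1. X is the intersection of line UD and line ZL ⇒ X = (2/3, 0)
2. V is the midpoint of UZ ⇒ V = (3/2, -1)
3. K lies on line DX with DK:KX = 4:3 ⇒ K = (8/21, 3/7)
4. F is where the line through X parallel to VK meets line DZ ⇒ F = (-7/13, 20/13)
F = D + t·(Z−D) with t = -7/13, so DF:FZ = t:(1−t) = -7/13:20/13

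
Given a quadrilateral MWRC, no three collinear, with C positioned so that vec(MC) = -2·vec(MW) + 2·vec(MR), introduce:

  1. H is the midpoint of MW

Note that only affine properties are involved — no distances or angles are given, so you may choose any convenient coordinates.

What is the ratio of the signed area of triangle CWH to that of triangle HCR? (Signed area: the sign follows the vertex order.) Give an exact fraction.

[CWH]:[HCR] = 2/3

Work in coordinates with M = (0, 0), W = (1, 0), R = (0, 1), C = (-2, 2).
1. H is the midpoint of MW ⇒ H = (1/2, 0)
2·[CWH] = -1, 2·[HCR] = -3/2
[CWH]:[HCR] = -1:-3/2 = 2/3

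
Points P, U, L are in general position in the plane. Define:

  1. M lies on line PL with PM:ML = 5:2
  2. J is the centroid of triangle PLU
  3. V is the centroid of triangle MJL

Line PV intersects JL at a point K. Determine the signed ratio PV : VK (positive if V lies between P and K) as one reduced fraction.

Choose coordinates P = (0, 0), U = (1, 0), L = (0, 1).
1. M lies on line PL with PM:ML = 5:2 ⇒ M = (0, 5/7)
2. J is the centroid of triangle PLU ⇒ J = (1/3, 1/3)
3. V is the centroid of triangle MJL ⇒ V = (1/9, 43/63)
line PV meets JL at K = (7/57, 43/57)
V = P + t·(K−P) with t = 19/21, so PV:VK = 19/21:2/21

PV:VK = 19/2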